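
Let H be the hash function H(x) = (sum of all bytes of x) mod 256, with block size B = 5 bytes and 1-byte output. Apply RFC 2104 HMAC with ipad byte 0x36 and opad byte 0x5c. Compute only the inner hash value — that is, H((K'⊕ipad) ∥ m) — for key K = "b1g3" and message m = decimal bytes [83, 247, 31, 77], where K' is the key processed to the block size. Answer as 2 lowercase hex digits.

Key "b1g3" = 62 31 67 33 is 4 bytes ≤ B = 5; zero-pad to 5 bytes: K' = 62 31 67 33 00.
K' ⊕ ipad = 54 07 51 05 36.
Inner input = 54 07 51 05 36 ∥ 53 f7 1f 4d.
Inner hash: sum = 84+7+81+5+54+83+247+31+77 = 669; mod 256 = 157 → 9d.

9d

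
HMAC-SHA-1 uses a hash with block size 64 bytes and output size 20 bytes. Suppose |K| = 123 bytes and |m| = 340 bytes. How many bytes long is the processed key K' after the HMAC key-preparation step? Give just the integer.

Key is 123 > 64 bytes, so it is hashed to 20 bytes then zero-padded to 64: |K'| = 64.

64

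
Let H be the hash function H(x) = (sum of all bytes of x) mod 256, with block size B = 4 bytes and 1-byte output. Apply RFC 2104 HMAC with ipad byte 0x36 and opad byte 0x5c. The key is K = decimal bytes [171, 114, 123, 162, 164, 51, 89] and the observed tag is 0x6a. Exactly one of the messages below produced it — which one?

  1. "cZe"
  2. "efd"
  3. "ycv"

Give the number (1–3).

1

Key decimal bytes [171, 114, 123, 162, 164, 51, 89] = ab 72 7b a2 a4 33 59 is 7 bytes > B = 4, so hash it first: H(key) = 6a, then zero-pad to 4 bytes: K' = 6a 00 00 00.
K' ⊕ ipad = 5c 36 36 36; K' ⊕ opad = 36 5c 5c 5c.
m1: inner = H(5c 36 36 36 63 5a 65) = 20; tag = H(36 5c 5c 5c 20) = 6a ← matches
m2: inner = H(5c 36 36 36 65 66 64) = 2d; tag = H(36 5c 5c 5c 2d) = 77
m3: inner = H(5c 36 36 36 79 63 76) = 50; tag = H(36 5c 5c 5c 50) = 9a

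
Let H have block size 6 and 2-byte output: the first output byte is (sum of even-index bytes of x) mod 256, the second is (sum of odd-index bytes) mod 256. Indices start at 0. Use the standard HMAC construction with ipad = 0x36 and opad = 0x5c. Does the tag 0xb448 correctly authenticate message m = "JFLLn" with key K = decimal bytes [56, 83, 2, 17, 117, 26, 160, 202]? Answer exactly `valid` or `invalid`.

valid

Key decimal bytes [56, 83, 2, 17, 117, 26, 160, 202] = 38 53 02 11 75 1a a0 ca is 8 bytes > B = 6, so hash it first: H(key) = 4f 48, then zero-pad to 6 bytes: K' = 4f 48 00 00 00 00.
K' ⊕ ipad = 79 7e 36 36 36 36; K' ⊕ opad = 13 14 5c 5c 5c 5c.
Inner hash: even-index sum = 489 mod 256 = 233; odd-index sum = 380 mod 256 = 124 → e9 7c.
Outer hash (recomputed tag): even-index sum = 436 mod 256 = 180; odd-index sum = 328 mod 256 = 72 → b4 48.
Recomputed tag = b448; claimed = b448 → match.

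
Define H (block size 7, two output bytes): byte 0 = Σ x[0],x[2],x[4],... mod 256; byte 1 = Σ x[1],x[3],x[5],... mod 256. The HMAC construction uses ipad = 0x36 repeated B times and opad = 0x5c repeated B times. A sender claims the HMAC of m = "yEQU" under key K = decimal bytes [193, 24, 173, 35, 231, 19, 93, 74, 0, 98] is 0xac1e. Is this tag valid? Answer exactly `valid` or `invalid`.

Key decimal bytes [193, 24, 173, 35, 231, 19, 93, 74, 0, 98] = c1 18 ad 23 e7 13 5d 4a 00 62 is 10 bytes > B = 7, so hash it first: H(key) = b2 fa, then zero-pad to 7 bytes: K' = b2 fa 00 00 00 00 00.
K' ⊕ ipad = 84 cc 36 36 36 36 36; K' ⊕ opad = ee a6 5c 5c 5c 5c 5c.
Inner hash: even-index sum = 448 mod 256 = 192; odd-index sum = 514 mod 256 = 2 → c0 02.
Outer hash (recomputed tag): even-index sum = 516 mod 256 = 4; odd-index sum = 542 mod 256 = 30 → 04 1e.
Recomputed tag = 041e; claimed = ac1e → mismatch.

invalid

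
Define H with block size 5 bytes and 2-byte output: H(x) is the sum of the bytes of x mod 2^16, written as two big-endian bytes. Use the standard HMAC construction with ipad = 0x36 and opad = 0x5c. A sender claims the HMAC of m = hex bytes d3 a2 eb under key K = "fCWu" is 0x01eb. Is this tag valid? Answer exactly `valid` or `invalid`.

valid

Key "fCWu" = 66 43 57 75 is 4 bytes ≤ B = 5; zero-pad to 5 bytes: K' = 66 43 57 75 00.
K' ⊕ ipad = 50 75 61 43 36; K' ⊕ opad = 3a 1f 0b 29 5c.
Inner hash: sum = 80+117+97+67+54+211+162+235 = 1023 → 03 ff.
Outer hash (recomputed tag): sum = 58+31+11+41+92+3+255 = 491 → 01 eb.
Recomputed tag = 01eb; claimed = 01eb → match.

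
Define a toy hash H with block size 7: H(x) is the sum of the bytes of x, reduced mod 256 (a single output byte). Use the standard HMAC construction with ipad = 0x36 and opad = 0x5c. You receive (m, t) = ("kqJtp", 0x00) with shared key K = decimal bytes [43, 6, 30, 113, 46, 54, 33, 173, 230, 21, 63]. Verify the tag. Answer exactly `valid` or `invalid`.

valid

Key decimal bytes [43, 6, 30, 113, 46, 54, 33, 173, 230, 21, 63] = 2b 06 1e 71 2e 36 21 ad e6 15 3f is 11 bytes > B = 7, so hash it first: H(key) = 2c, then zero-pad to 7 bytes: K' = 2c 00 00 00 00 00 00.
K' ⊕ ipad = 1a 36 36 36 36 36 36; K' ⊕ opad = 70 5c 5c 5c 5c 5c 5c.
Inner hash: sum = 26+54+54+54+54+54+54+107+113+74+116+112 = 872; mod 256 = 104 → 68.
Outer hash (recomputed tag): sum = 112+92+92+92+92+92+92+104 = 768; mod 256 = 0 → 00.
Recomputed tag = 00; claimed = 00 → match.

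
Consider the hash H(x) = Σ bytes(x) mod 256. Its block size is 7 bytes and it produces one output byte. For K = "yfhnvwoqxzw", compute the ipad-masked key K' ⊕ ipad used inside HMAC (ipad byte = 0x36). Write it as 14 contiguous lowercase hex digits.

dd363636363636

Key "yfhnvwoqxzw" = 79 66 68 6e 76 77 6f 71 78 7a 77 is 11 bytes > B = 7, so hash it first: H(key) = eb, then zero-pad to 7 bytes: K' = eb 00 00 00 00 00 00.
XOR each byte with 0x36: eb⊕36=dd, 00⊕36=36, 00⊕36=36, 00⊕36=36, 00⊕36=36, 00⊕36=36, 00⊕36=36.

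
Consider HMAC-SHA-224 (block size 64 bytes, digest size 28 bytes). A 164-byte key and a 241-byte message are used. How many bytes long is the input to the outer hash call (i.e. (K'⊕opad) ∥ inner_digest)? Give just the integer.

Key is 164 > 64 bytes, so it is hashed to 28 bytes then zero-padded to 64: |K'| = 64.
Outer input = (K'⊕opad) ∥ H(inner) → 64 + 28 = 92 bytes.

92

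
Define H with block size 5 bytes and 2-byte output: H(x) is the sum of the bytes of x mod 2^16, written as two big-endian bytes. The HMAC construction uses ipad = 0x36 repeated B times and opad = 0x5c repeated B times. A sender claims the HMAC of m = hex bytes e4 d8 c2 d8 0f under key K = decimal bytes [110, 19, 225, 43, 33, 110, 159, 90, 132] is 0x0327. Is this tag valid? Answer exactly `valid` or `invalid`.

Key decimal bytes [110, 19, 225, 43, 33, 110, 159, 90, 132] = 6e 13 e1 2b 21 6e 9f 5a 84 is 9 bytes > B = 5, so hash it first: H(key) = 03 99, then zero-pad to 5 bytes: K' = 03 99 00 00 00.
K' ⊕ ipad = 35 af 36 36 36; K' ⊕ opad = 5f c5 5c 5c 5c.
Inner hash: sum = 53+175+54+54+54+228+216+194+216+15 = 1259 → 04 eb.
Outer hash (recomputed tag): sum = 95+197+92+92+92+4+235 = 807 → 03 27.
Recomputed tag = 0327; claimed = 0327 → match.

valid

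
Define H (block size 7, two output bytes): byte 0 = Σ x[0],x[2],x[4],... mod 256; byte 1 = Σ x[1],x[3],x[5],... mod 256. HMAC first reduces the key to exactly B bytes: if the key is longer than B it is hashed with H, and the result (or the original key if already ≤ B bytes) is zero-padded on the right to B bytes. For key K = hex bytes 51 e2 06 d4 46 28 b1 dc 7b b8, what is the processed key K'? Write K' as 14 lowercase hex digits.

c9720000000000

|K| = 10 > B = 7, so first hash the key.
H(K): even-index sum = 457 mod 256 = 201; odd-index sum = 882 mod 256 = 114 → c9 72.
Zero-pad H(K) = c9 72 to 7 bytes: K' = c9 72 00 00 00 00 00.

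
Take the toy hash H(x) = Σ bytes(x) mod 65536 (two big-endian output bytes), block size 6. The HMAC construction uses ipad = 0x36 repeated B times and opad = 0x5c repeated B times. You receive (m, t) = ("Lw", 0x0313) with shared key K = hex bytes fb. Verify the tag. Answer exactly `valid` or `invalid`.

valid

Key hex bytes fb is 1 byte ≤ B = 6; zero-pad to 6 bytes: K' = fb 00 00 00 00 00.
K' ⊕ ipad = cd 36 36 36 36 36; K' ⊕ opad = a7 5c 5c 5c 5c 5c.
Inner hash: sum = 205+54+54+54+54+54+76+119 = 670 → 02 9e.
Outer hash (recomputed tag): sum = 167+92+92+92+92+92+2+158 = 787 → 03 13.
Recomputed tag = 0313; claimed = 0313 → match.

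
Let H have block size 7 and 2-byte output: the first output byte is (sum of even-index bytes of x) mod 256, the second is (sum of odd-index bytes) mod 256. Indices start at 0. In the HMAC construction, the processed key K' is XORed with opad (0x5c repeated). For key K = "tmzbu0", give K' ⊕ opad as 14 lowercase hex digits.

2831263e296c5c

Key "tmzbu0" = 74 6d 7a 62 75 30 is 6 bytes ≤ B = 7; zero-pad to 7 bytes: K' = 74 6d 7a 62 75 30 00.
XOR each byte with 0x5c: 74⊕5c=28, 6d⊕5c=31, 7a⊕5c=26, 62⊕5c=3e, 75⊕5c=29, 30⊕5c=6c, 00⊕5c=5c.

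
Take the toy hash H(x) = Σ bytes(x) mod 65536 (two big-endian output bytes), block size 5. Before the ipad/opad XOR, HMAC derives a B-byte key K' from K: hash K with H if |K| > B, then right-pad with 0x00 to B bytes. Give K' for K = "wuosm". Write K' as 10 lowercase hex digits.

Key "wuosm" = 77 75 6f 73 6d is exactly B = 5 bytes: K' = 77 75 6f 73 6d.

77756f736d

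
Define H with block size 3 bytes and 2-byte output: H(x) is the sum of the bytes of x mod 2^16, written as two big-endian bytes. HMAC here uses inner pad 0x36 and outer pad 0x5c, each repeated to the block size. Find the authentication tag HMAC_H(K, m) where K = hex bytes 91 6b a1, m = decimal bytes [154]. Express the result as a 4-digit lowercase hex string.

Key hex bytes 91 6b a1 is exactly B = 3 bytes: K' = 91 6b a1.
K' ⊕ ipad = a7 5d 97.  K' ⊕ opad = cd 37 fd.
Inner input = (K'⊕ipad) ∥ m = a7 5d 97 ∥ 9a.
Inner hash: sum = 167+93+151+154 = 565 → 02 35.
Outer input = (K'⊕opad) ∥ inner = cd 37 fd ∥ 02 35.
Outer hash (tag): sum = 205+55+253+2+53 = 568 → 02 38.

0238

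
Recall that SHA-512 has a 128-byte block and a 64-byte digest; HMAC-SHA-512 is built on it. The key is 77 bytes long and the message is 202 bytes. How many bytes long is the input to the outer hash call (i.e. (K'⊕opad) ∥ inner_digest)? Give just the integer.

192

Key is 77 ≤ 128 bytes, zero-padded: |K'| = 128.
Outer input = (K'⊕opad) ∥ H(inner) → 128 + 64 = 192 bytes.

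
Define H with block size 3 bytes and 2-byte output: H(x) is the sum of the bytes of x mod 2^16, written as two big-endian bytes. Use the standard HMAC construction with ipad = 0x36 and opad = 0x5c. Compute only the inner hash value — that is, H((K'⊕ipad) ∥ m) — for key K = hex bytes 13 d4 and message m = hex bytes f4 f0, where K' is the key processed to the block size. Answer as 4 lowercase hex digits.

0321

Key hex bytes 13 d4 is 2 bytes ≤ B = 3; zero-pad to 3 bytes: K' = 13 d4 00.
K' ⊕ ipad = 25 e2 36.
Inner input = 25 e2 36 ∥ f4 f0.
Inner hash: sum = 37+226+54+244+240 = 801 → 03 21.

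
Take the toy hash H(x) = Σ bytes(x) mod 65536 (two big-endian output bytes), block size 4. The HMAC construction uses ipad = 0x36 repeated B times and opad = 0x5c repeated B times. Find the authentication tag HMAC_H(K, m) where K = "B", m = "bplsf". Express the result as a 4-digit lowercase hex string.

Key "B" = 42 is 1 byte ≤ B = 4; zero-pad to 4 bytes: K' = 42 00 00 00.
K' ⊕ ipad = 74 36 36 36.  K' ⊕ opad = 1e 5c 5c 5c.
Inner input = (K'⊕ipad) ∥ m = 74 36 36 36 ∥ 62 70 6c 73 66.
Inner hash: sum = 116+54+54+54+98+112+108+115+102 = 813 → 03 2d.
Outer input = (K'⊕opad) ∥ inner = 1e 5c 5c 5c ∥ 03 2d.
Outer hash (tag): sum = 30+92+92+92+3+45 = 354 → 01 62.

0162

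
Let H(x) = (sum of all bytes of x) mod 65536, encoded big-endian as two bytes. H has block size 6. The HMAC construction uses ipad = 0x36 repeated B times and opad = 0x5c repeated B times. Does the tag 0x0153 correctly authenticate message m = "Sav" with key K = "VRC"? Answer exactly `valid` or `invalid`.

valid

Key "VRC" = 56 52 43 is 3 bytes ≤ B = 6; zero-pad to 6 bytes: K' = 56 52 43 00 00 00.
K' ⊕ ipad = 60 64 75 36 36 36; K' ⊕ opad = 0a 0e 1f 5c 5c 5c.
Inner hash: sum = 96+100+117+54+54+54+83+97+118 = 773 → 03 05.
Outer hash (recomputed tag): sum = 10+14+31+92+92+92+3+5 = 339 → 01 53.
Recomputed tag = 0153; claimed = 0153 → match.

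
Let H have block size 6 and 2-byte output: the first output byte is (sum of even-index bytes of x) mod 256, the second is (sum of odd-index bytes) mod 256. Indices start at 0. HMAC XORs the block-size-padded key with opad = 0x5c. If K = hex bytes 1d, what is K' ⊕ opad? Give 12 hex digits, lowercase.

Key hex bytes 1d is 1 byte ≤ B = 6; zero-pad to 6 bytes: K' = 1d 00 00 00 00 00.
XOR each byte with 0x5c: 1d⊕5c=41, 00⊕5c=5c, 00⊕5c=5c, 00⊕5c=5c, 00⊕5c=5c, 00⊕5c=5c.

415c5c5c5c5c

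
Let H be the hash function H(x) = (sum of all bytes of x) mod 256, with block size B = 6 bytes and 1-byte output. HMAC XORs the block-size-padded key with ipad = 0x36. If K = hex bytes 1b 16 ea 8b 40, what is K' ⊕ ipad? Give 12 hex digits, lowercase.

2d20dcbd7636

Key hex bytes 1b 16 ea 8b 40 is 5 bytes ≤ B = 6; zero-pad to 6 bytes: K' = 1b 16 ea 8b 40 00.
XOR each byte with 0x36: 1b⊕36=2d, 16⊕36=20, ea⊕36=dc, 8b⊕36=bd, 40⊕36=76, 00⊕36=36.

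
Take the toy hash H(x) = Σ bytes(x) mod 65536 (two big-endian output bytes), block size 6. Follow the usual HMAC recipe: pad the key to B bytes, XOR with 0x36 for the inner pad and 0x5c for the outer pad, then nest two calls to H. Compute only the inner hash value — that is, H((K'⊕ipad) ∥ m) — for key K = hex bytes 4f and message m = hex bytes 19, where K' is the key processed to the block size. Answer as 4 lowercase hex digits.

01a0

Key hex bytes 4f is 1 byte ≤ B = 6; zero-pad to 6 bytes: K' = 4f 00 00 00 00 00.
K' ⊕ ipad = 79 36 36 36 36 36.
Inner input = 79 36 36 36 36 36 ∥ 19.
Inner hash: sum = 121+54+54+54+54+54+25 = 416 → 01 a0.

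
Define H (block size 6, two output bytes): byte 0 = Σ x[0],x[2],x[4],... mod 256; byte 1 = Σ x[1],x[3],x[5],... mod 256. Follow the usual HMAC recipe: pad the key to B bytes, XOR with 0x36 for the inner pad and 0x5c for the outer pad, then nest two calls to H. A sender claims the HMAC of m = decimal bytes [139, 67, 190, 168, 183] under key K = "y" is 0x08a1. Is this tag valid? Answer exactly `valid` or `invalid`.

Key "y" = 79 is 1 byte ≤ B = 6; zero-pad to 6 bytes: K' = 79 00 00 00 00 00.
K' ⊕ ipad = 4f 36 36 36 36 36; K' ⊕ opad = 25 5c 5c 5c 5c 5c.
Inner hash: even-index sum = 699 mod 256 = 187; odd-index sum = 397 mod 256 = 141 → bb 8d.
Outer hash (recomputed tag): even-index sum = 408 mod 256 = 152; odd-index sum = 417 mod 256 = 161 → 98 a1.
Recomputed tag = 98a1; claimed = 08a1 → mismatch.

invalid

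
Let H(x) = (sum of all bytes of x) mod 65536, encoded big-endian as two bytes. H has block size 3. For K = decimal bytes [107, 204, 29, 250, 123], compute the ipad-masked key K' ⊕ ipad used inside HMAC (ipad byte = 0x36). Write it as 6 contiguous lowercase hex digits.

34ff36

Key decimal bytes [107, 204, 29, 250, 123] = 6b cc 1d fa 7b is 5 bytes > B = 3, so hash it first: H(key) = 02 c9, then zero-pad to 3 bytes: K' = 02 c9 00.
XOR each byte with 0x36: 02⊕36=34, c9⊕36=ff, 00⊕36=36.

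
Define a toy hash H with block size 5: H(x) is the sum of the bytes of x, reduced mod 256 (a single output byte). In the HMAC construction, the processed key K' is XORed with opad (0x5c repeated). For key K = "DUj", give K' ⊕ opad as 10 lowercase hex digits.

Key "DUj" = 44 55 6a is 3 bytes ≤ B = 5; zero-pad to 5 bytes: K' = 44 55 6a 00 00.
XOR each byte with 0x5c: 44⊕5c=18, 55⊕5c=09, 6a⊕5c=36, 00⊕5c=5c, 00⊕5c=5c.

1809365c5c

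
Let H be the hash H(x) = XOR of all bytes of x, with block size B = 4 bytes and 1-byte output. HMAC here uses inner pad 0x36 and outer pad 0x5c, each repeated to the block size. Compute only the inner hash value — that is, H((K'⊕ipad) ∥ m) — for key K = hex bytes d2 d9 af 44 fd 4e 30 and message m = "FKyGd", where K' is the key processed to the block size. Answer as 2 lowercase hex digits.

34

Key hex bytes d2 d9 af 44 fd 4e 30 is 7 bytes > B = 4, so hash it first: H(key) = 63, then zero-pad to 4 bytes: K' = 63 00 00 00.
K' ⊕ ipad = 55 36 36 36.
Inner input = 55 36 36 36 ∥ 46 4b 79 47 64.
Inner hash: XOR 55⊕36⊕36⊕36⊕46⊕4b⊕79⊕47⊕64 = 34.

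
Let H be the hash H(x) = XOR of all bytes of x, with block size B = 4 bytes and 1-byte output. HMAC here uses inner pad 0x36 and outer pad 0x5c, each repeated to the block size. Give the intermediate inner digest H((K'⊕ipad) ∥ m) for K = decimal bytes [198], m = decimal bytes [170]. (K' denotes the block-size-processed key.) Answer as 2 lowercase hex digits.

6c

Key decimal bytes [198] = c6 is 1 byte ≤ B = 4; zero-pad to 4 bytes: K' = c6 00 00 00.
K' ⊕ ipad = f0 36 36 36.
Inner input = f0 36 36 36 ∥ aa.
Inner hash: XOR f0⊕36⊕36⊕36⊕aa = 6c.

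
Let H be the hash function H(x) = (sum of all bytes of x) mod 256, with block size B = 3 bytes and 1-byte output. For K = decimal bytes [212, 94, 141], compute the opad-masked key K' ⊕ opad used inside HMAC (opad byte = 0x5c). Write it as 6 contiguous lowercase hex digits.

Key decimal bytes [212, 94, 141] = d4 5e 8d is exactly B = 3 bytes: K' = d4 5e 8d.
XOR each byte with 0x5c: d4⊕5c=88, 5e⊕5c=02, 8d⊕5c=d1.

8802d1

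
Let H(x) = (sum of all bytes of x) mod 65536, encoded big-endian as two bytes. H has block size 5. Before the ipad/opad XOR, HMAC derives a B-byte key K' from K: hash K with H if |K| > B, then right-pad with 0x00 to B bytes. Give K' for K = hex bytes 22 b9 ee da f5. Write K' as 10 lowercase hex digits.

Key hex bytes 22 b9 ee da f5 is exactly B = 5 bytes: K' = 22 b9 ee da f5.

22b9eedaf5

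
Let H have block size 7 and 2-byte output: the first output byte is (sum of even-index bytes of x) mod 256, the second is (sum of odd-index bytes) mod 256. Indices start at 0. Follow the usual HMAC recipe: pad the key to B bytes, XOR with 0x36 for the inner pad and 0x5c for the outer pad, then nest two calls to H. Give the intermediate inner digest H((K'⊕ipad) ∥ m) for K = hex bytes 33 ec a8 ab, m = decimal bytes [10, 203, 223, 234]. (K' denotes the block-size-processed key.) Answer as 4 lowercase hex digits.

c496

Key hex bytes 33 ec a8 ab is 4 bytes ≤ B = 7; zero-pad to 7 bytes: K' = 33 ec a8 ab 00 00 00.
K' ⊕ ipad = 05 da 9e 9d 36 36 36.
Inner input = 05 da 9e 9d 36 36 36 ∥ 0a cb df ea.
Inner hash: even-index sum = 708 mod 256 = 196; odd-index sum = 662 mod 256 = 150 → c4 96.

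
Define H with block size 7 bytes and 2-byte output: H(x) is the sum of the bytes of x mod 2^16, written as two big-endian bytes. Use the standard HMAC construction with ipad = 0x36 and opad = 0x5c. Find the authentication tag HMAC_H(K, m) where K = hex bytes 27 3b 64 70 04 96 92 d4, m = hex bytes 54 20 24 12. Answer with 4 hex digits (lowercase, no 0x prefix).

0383

Key hex bytes 27 3b 64 70 04 96 92 d4 is 8 bytes > B = 7, so hash it first: H(key) = 03 36, then zero-pad to 7 bytes: K' = 03 36 00 00 00 00 00.
K' ⊕ ipad = 35 00 36 36 36 36 36.  K' ⊕ opad = 5f 6a 5c 5c 5c 5c 5c.
Inner input = (K'⊕ipad) ∥ m = 35 00 36 36 36 36 36 ∥ 54 20 24 12.
Inner hash: sum = 53+0+54+54+54+54+54+84+32+36+18 = 493 → 01 ed.
Outer input = (K'⊕opad) ∥ inner = 5f 6a 5c 5c 5c 5c 5c ∥ 01 ed.
Outer hash (tag): sum = 95+106+92+92+92+92+92+1+237 = 899 → 03 83.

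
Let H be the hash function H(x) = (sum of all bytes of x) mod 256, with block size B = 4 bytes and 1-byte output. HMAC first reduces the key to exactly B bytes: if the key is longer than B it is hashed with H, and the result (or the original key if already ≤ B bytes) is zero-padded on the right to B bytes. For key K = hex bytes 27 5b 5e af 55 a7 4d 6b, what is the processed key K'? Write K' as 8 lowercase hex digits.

43000000

|K| = 8 > B = 4, so first hash the key.
H(K): sum = 39+91+94+175+85+167+77+107 = 835; mod 256 = 67 → 43.
Zero-pad H(K) = 43 to 4 bytes: K' = 43 00 00 00.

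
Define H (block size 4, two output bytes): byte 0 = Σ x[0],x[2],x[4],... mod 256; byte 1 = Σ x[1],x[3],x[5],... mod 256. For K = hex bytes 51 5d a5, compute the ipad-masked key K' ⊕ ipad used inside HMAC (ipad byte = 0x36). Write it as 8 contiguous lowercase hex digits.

676b9336

Key hex bytes 51 5d a5 is 3 bytes ≤ B = 4; zero-pad to 4 bytes: K' = 51 5d a5 00.
XOR each byte with 0x36: 51⊕36=67, 5d⊕36=6b, a5⊕36=93, 00⊕36=36.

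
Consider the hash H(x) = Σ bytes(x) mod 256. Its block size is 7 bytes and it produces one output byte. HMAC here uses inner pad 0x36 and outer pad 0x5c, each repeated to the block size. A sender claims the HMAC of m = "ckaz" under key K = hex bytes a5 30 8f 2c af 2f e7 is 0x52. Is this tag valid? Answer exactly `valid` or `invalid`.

invalid

Key hex bytes a5 30 8f 2c af 2f e7 is exactly B = 7 bytes: K' = a5 30 8f 2c af 2f e7.
K' ⊕ ipad = 93 06 b9 1a 99 19 d1; K' ⊕ opad = f9 6c d3 70 f3 73 bb.
Inner hash: sum = 147+6+185+26+153+25+209+99+107+97+122 = 1176; mod 256 = 152 → 98.
Outer hash (recomputed tag): sum = 249+108+211+112+243+115+187+152 = 1377; mod 256 = 97 → 61.
Recomputed tag = 61; claimed = 52 → mismatch.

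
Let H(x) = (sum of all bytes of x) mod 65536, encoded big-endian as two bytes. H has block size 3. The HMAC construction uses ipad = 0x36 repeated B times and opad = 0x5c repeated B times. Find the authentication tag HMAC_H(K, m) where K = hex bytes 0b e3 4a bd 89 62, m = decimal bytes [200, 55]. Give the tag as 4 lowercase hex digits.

Key hex bytes 0b e3 4a bd 89 62 is 6 bytes > B = 3, so hash it first: H(key) = 02 e0, then zero-pad to 3 bytes: K' = 02 e0 00.
K' ⊕ ipad = 34 d6 36.  K' ⊕ opad = 5e bc 5c.
Inner input = (K'⊕ipad) ∥ m = 34 d6 36 ∥ c8 37.
Inner hash: sum = 52+214+54+200+55 = 575 → 02 3f.
Outer input = (K'⊕opad) ∥ inner = 5e bc 5c ∥ 02 3f.
Outer hash (tag): sum = 94+188+92+2+63 = 439 → 01 b7.

01b7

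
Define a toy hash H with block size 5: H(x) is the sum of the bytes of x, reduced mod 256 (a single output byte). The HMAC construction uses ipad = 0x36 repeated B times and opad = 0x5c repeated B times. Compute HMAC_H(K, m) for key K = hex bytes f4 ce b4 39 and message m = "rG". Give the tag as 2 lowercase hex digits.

1d

Key hex bytes f4 ce b4 39 is 4 bytes ≤ B = 5; zero-pad to 5 bytes: K' = f4 ce b4 39 00.
K' ⊕ ipad = c2 f8 82 0f 36.  K' ⊕ opad = a8 92 e8 65 5c.
Inner input = (K'⊕ipad) ∥ m = c2 f8 82 0f 36 ∥ 72 47.
Inner hash: sum = 194+248+130+15+54+114+71 = 826; mod 256 = 58 → 3a.
Outer input = (K'⊕opad) ∥ inner = a8 92 e8 65 5c ∥ 3a.
Outer hash (tag): sum = 168+146+232+101+92+58 = 797; mod 256 = 29 → 1d.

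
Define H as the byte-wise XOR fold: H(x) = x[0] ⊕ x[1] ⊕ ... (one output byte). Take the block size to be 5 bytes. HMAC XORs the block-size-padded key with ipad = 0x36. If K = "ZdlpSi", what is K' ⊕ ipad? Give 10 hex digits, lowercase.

Key "ZdlpSi" = 5a 64 6c 70 53 69 is 6 bytes > B = 5, so hash it first: H(key) = 18, then zero-pad to 5 bytes: K' = 18 00 00 00 00.
XOR each byte with 0x36: 18⊕36=2e, 00⊕36=36, 00⊕36=36, 00⊕36=36, 00⊕36=36.

2e36363636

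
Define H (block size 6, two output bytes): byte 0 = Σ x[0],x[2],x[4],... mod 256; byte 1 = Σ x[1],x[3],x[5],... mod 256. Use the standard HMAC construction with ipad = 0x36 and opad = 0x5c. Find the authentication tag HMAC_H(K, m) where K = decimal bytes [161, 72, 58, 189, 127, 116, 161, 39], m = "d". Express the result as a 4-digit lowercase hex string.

fcb6

Key decimal bytes [161, 72, 58, 189, 127, 116, 161, 39] = a1 48 3a bd 7f 74 a1 27 is 8 bytes > B = 6, so hash it first: H(key) = fb a0, then zero-pad to 6 bytes: K' = fb a0 00 00 00 00.
K' ⊕ ipad = cd 96 36 36 36 36.  K' ⊕ opad = a7 fc 5c 5c 5c 5c.
Inner input = (K'⊕ipad) ∥ m = cd 96 36 36 36 36 ∥ 64.
Inner hash: even-index sum = 413 mod 256 = 157; odd-index sum = 258 mod 256 = 2 → 9d 02.
Outer input = (K'⊕opad) ∥ inner = a7 fc 5c 5c 5c 5c ∥ 9d 02.
Outer hash (tag): even-index sum = 508 mod 256 = 252; odd-index sum = 438 mod 256 = 182 → fc b6.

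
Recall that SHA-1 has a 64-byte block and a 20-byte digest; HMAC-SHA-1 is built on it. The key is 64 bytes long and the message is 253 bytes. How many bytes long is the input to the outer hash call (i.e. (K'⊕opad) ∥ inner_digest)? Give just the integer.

Key is 64 ≤ 64 bytes, zero-padded: |K'| = 64.
Outer input = (K'⊕opad) ∥ H(inner) → 64 + 20 = 84 bytes.

84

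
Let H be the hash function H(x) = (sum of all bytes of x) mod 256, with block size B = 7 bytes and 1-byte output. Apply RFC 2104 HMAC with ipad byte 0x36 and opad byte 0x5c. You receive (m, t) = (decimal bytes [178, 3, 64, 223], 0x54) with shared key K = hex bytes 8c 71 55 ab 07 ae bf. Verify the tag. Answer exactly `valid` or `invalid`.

valid

Key hex bytes 8c 71 55 ab 07 ae bf is exactly B = 7 bytes: K' = 8c 71 55 ab 07 ae bf.
K' ⊕ ipad = ba 47 63 9d 31 98 89; K' ⊕ opad = d0 2d 09 f7 5b f2 e3.
Inner hash: sum = 186+71+99+157+49+152+137+178+3+64+223 = 1319; mod 256 = 39 → 27.
Outer hash (recomputed tag): sum = 208+45+9+247+91+242+227+39 = 1108; mod 256 = 84 → 54.
Recomputed tag = 54; claimed = 54 → match.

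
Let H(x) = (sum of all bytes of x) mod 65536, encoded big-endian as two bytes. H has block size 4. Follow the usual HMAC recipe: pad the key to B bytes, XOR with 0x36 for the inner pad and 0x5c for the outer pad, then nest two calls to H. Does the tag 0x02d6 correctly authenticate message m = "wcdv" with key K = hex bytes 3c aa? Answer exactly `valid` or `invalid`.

Key hex bytes 3c aa is 2 bytes ≤ B = 4; zero-pad to 4 bytes: K' = 3c aa 00 00.
K' ⊕ ipad = 0a 9c 36 36; K' ⊕ opad = 60 f6 5c 5c.
Inner hash: sum = 10+156+54+54+119+99+100+118 = 710 → 02 c6.
Outer hash (recomputed tag): sum = 96+246+92+92+2+198 = 726 → 02 d6.
Recomputed tag = 02d6; claimed = 02d6 → match.

valid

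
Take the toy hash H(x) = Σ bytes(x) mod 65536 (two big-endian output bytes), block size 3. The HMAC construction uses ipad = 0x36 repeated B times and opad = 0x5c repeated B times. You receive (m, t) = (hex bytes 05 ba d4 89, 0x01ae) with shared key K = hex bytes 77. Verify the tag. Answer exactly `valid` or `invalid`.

valid

Key hex bytes 77 is 1 byte ≤ B = 3; zero-pad to 3 bytes: K' = 77 00 00.
K' ⊕ ipad = 41 36 36; K' ⊕ opad = 2b 5c 5c.
Inner hash: sum = 65+54+54+5+186+212+137 = 713 → 02 c9.
Outer hash (recomputed tag): sum = 43+92+92+2+201 = 430 → 01 ae.
Recomputed tag = 01ae; claimed = 01ae → match.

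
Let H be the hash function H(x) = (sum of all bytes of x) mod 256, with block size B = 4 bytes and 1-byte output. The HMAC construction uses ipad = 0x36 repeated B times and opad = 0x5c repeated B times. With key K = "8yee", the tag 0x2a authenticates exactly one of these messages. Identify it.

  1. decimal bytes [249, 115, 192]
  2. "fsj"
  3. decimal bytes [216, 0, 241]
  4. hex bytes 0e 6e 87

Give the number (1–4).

1

Key "8yee" = 38 79 65 65 is exactly B = 4 bytes: K' = 38 79 65 65.
K' ⊕ ipad = 0e 4f 53 53; K' ⊕ opad = 64 25 39 39.
m1: inner = H(0e 4f 53 53 f9 73 c0) = 2f; tag = H(64 25 39 39 2f) = 2a ← matches
m2: inner = H(0e 4f 53 53 66 73 6a) = 46; tag = H(64 25 39 39 46) = 41
m3: inner = H(0e 4f 53 53 d8 00 f1) = cc; tag = H(64 25 39 39 cc) = c7
m4: inner = H(0e 4f 53 53 0e 6e 87) = 06; tag = H(64 25 39 39 06) = 01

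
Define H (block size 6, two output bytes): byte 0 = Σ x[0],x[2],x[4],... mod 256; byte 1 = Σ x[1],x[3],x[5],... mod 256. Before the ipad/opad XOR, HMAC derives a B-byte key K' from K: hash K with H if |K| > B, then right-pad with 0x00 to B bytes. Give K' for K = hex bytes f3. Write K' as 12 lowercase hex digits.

Key hex bytes f3 is 1 byte ≤ B = 6; zero-pad to 6 bytes: K' = f3 00 00 00 00 00.

f30000000000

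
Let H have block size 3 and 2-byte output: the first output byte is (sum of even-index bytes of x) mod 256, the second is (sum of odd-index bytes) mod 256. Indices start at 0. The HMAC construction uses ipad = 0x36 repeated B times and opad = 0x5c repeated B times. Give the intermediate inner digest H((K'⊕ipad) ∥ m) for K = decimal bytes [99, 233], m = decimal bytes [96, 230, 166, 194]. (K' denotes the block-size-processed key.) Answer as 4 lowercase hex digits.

Key decimal bytes [99, 233] = 63 e9 is 2 bytes ≤ B = 3; zero-pad to 3 bytes: K' = 63 e9 00.
K' ⊕ ipad = 55 df 36.
Inner input = 55 df 36 ∥ 60 e6 a6 c2.
Inner hash: even-index sum = 563 mod 256 = 51; odd-index sum = 485 mod 256 = 229 → 33 e5.

33e5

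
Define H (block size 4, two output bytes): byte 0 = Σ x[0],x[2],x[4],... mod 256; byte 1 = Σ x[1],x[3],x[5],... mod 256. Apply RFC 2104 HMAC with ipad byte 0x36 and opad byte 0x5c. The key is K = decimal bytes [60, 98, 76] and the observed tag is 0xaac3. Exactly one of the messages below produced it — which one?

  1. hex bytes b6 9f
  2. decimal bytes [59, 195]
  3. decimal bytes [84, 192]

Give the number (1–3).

1

Key decimal bytes [60, 98, 76] = 3c 62 4c is 3 bytes ≤ B = 4; zero-pad to 4 bytes: K' = 3c 62 4c 00.
K' ⊕ ipad = 0a 54 7a 36; K' ⊕ opad = 60 3e 10 5c.
m1: inner = H(0a 54 7a 36 b6 9f) = 3a 29; tag = H(60 3e 10 5c 3a 29) = aac3 ← matches
m2: inner = H(0a 54 7a 36 3b c3) = bf 4d; tag = H(60 3e 10 5c bf 4d) = 2fe7
m3: inner = H(0a 54 7a 36 54 c0) = d8 4a; tag = H(60 3e 10 5c d8 4a) = 48e4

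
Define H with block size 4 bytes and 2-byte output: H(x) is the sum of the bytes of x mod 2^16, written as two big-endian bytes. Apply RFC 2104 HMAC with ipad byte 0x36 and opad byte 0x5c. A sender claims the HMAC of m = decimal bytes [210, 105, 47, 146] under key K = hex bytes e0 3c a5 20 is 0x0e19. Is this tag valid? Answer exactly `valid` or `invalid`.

invalid

Key hex bytes e0 3c a5 20 is exactly B = 4 bytes: K' = e0 3c a5 20.
K' ⊕ ipad = d6 0a 93 16; K' ⊕ opad = bc 60 f9 7c.
Inner hash: sum = 214+10+147+22+210+105+47+146 = 901 → 03 85.
Outer hash (recomputed tag): sum = 188+96+249+124+3+133 = 793 → 03 19.
Recomputed tag = 0319; claimed = 0e19 → mismatch.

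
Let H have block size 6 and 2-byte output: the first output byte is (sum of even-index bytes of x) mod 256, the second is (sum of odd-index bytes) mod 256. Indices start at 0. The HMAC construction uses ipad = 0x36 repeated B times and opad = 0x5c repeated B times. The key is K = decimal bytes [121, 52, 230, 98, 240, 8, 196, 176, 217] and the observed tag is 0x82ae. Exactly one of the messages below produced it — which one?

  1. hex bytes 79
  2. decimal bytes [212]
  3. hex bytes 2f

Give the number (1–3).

Key decimal bytes [121, 52, 230, 98, 240, 8, 196, 176, 217] = 79 34 e6 62 f0 08 c4 b0 d9 is 9 bytes > B = 6, so hash it first: H(key) = ec 4e, then zero-pad to 6 bytes: K' = ec 4e 00 00 00 00.
K' ⊕ ipad = da 78 36 36 36 36; K' ⊕ opad = b0 12 5c 5c 5c 5c.
m1: inner = H(da 78 36 36 36 36 79) = bf e4; tag = H(b0 12 5c 5c 5c 5c bf e4) = 27ae
m2: inner = H(da 78 36 36 36 36 d4) = 1a e4; tag = H(b0 12 5c 5c 5c 5c 1a e4) = 82ae ← matches
m3: inner = H(da 78 36 36 36 36 2f) = 75 e4; tag = H(b0 12 5c 5c 5c 5c 75 e4) = ddae

2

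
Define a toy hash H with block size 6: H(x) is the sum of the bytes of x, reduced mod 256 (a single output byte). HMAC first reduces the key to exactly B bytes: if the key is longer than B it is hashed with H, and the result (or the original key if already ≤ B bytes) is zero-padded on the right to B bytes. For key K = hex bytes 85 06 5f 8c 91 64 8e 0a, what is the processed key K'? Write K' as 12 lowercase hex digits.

|K| = 8 > B = 6, so first hash the key.
H(K): sum = 133+6+95+140+145+100+142+10 = 771; mod 256 = 3 → 03.
Zero-pad H(K) = 03 to 6 bytes: K' = 03 00 00 00 00 00.

030000000000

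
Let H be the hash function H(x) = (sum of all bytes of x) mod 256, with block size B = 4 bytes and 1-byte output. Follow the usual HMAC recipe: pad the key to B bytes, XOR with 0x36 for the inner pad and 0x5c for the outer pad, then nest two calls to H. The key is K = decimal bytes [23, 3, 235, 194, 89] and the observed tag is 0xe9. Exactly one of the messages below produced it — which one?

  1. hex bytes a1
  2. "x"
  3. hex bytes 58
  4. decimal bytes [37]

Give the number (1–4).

Key decimal bytes [23, 3, 235, 194, 89] = 17 03 eb c2 59 is 5 bytes > B = 4, so hash it first: H(key) = 20, then zero-pad to 4 bytes: K' = 20 00 00 00.
K' ⊕ ipad = 16 36 36 36; K' ⊕ opad = 7c 5c 5c 5c.
m1: inner = H(16 36 36 36 a1) = 59; tag = H(7c 5c 5c 5c 59) = e9 ← matches
m2: inner = H(16 36 36 36 78) = 30; tag = H(7c 5c 5c 5c 30) = c0
m3: inner = H(16 36 36 36 58) = 10; tag = H(7c 5c 5c 5c 10) = a0
m4: inner = H(16 36 36 36 25) = dd; tag = H(7c 5c 5c 5c dd) = 6d

1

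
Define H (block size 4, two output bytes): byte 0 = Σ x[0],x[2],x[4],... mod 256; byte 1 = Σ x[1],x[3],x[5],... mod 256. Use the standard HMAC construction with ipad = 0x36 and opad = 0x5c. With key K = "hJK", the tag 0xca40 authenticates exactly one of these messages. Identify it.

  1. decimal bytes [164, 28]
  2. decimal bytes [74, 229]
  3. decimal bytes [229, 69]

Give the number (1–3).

1

Key "hJK" = 68 4a 4b is 3 bytes ≤ B = 4; zero-pad to 4 bytes: K' = 68 4a 4b 00.
K' ⊕ ipad = 5e 7c 7d 36; K' ⊕ opad = 34 16 17 5c.
m1: inner = H(5e 7c 7d 36 a4 1c) = 7f ce; tag = H(34 16 17 5c 7f ce) = ca40 ← matches
m2: inner = H(5e 7c 7d 36 4a e5) = 25 97; tag = H(34 16 17 5c 25 97) = 7009
m3: inner = H(5e 7c 7d 36 e5 45) = c0 f7; tag = H(34 16 17 5c c0 f7) = 0b69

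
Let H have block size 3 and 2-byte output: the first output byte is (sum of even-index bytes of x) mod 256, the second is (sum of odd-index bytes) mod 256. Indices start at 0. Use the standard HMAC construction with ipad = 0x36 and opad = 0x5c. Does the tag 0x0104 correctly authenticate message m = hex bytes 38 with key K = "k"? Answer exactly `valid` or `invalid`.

Key "k" = 6b is 1 byte ≤ B = 3; zero-pad to 3 bytes: K' = 6b 00 00.
K' ⊕ ipad = 5d 36 36; K' ⊕ opad = 37 5c 5c.
Inner hash: even-index sum = 147 mod 256 = 147; odd-index sum = 110 mod 256 = 110 → 93 6e.
Outer hash (recomputed tag): even-index sum = 257 mod 256 = 1; odd-index sum = 239 mod 256 = 239 → 01 ef.
Recomputed tag = 01ef; claimed = 0104 → mismatch.

invalid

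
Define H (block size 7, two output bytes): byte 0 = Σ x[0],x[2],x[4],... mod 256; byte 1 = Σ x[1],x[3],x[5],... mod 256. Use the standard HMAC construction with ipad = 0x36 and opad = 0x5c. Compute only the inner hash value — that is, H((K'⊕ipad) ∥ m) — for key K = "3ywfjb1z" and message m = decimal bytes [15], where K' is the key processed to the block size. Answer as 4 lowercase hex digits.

1508

Key "3ywfjb1z" = 33 79 77 66 6a 62 31 7a is 8 bytes > B = 7, so hash it first: H(key) = 45 bb, then zero-pad to 7 bytes: K' = 45 bb 00 00 00 00 00.
K' ⊕ ipad = 73 8d 36 36 36 36 36.
Inner input = 73 8d 36 36 36 36 36 ∥ 0f.
Inner hash: even-index sum = 277 mod 256 = 21; odd-index sum = 264 mod 256 = 8 → 15 08.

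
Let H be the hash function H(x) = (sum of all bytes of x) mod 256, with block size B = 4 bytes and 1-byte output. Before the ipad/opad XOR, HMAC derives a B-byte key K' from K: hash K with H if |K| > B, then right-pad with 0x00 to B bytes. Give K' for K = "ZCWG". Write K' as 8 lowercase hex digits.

Key "ZCWG" = 5a 43 57 47 is exactly B = 4 bytes: K' = 5a 43 57 47.

5a435747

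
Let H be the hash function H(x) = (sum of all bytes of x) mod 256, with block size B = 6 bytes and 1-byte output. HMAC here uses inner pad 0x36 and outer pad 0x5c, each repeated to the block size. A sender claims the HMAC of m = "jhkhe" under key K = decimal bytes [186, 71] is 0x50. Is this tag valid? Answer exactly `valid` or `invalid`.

Key decimal bytes [186, 71] = ba 47 is 2 bytes ≤ B = 6; zero-pad to 6 bytes: K' = ba 47 00 00 00 00.
K' ⊕ ipad = 8c 71 36 36 36 36; K' ⊕ opad = e6 1b 5c 5c 5c 5c.
Inner hash: sum = 140+113+54+54+54+54+106+104+107+104+101 = 991; mod 256 = 223 → df.
Outer hash (recomputed tag): sum = 230+27+92+92+92+92+223 = 848; mod 256 = 80 → 50.
Recomputed tag = 50; claimed = 50 → match.

valid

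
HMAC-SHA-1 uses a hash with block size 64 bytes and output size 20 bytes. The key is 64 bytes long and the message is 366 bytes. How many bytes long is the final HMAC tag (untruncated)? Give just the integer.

The tag is one SHA-1 digest: 20 bytes.

20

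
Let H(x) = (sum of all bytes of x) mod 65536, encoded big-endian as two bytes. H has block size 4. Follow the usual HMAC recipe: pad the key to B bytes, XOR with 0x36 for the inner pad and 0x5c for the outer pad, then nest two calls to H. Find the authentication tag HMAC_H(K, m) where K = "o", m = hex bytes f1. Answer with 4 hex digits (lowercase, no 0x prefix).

Key "o" = 6f is 1 byte ≤ B = 4; zero-pad to 4 bytes: K' = 6f 00 00 00.
K' ⊕ ipad = 59 36 36 36.  K' ⊕ opad = 33 5c 5c 5c.
Inner input = (K'⊕ipad) ∥ m = 59 36 36 36 ∥ f1.
Inner hash: sum = 89+54+54+54+241 = 492 → 01 ec.
Outer input = (K'⊕opad) ∥ inner = 33 5c 5c 5c ∥ 01 ec.
Outer hash (tag): sum = 51+92+92+92+1+236 = 564 → 02 34.

0234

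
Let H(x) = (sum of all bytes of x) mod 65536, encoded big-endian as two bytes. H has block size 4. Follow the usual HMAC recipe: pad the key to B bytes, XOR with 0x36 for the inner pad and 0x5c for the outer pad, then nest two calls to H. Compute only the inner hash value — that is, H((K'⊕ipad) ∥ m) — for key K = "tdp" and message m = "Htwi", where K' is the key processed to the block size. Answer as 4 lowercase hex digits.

02ac

Key "tdp" = 74 64 70 is 3 bytes ≤ B = 4; zero-pad to 4 bytes: K' = 74 64 70 00.
K' ⊕ ipad = 42 52 46 36.
Inner input = 42 52 46 36 ∥ 48 74 77 69.
Inner hash: sum = 66+82+70+54+72+116+119+105 = 684 → 02 ac.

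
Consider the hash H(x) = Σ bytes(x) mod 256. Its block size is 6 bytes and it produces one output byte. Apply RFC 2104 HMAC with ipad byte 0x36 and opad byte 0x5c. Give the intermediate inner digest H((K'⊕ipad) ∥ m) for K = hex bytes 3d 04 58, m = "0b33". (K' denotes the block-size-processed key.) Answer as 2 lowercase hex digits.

45

Key hex bytes 3d 04 58 is 3 bytes ≤ B = 6; zero-pad to 6 bytes: K' = 3d 04 58 00 00 00.
K' ⊕ ipad = 0b 32 6e 36 36 36.
Inner input = 0b 32 6e 36 36 36 ∥ 30 62 33 33.
Inner hash: sum = 11+50+110+54+54+54+48+98+51+51 = 581; mod 256 = 69 → 45.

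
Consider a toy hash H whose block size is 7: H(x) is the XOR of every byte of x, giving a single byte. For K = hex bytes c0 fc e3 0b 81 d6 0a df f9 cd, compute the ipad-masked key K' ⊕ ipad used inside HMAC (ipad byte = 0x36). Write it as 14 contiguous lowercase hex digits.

Key hex bytes c0 fc e3 0b 81 d6 0a df f9 cd is 10 bytes > B = 7, so hash it first: H(key) = 62, then zero-pad to 7 bytes: K' = 62 00 00 00 00 00 00.
XOR each byte with 0x36: 62⊕36=54, 00⊕36=36, 00⊕36=36, 00⊕36=36, 00⊕36=36, 00⊕36=36, 00⊕36=36.

54363636363636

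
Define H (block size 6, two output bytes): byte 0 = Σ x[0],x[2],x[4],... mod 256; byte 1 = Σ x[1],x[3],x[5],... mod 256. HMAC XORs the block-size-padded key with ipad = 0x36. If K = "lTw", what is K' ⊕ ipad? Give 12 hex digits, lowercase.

Key "lTw" = 6c 54 77 is 3 bytes ≤ B = 6; zero-pad to 6 bytes: K' = 6c 54 77 00 00 00.
XOR each byte with 0x36: 6c⊕36=5a, 54⊕36=62, 77⊕36=41, 00⊕36=36, 00⊕36=36, 00⊕36=36.

5a6241363636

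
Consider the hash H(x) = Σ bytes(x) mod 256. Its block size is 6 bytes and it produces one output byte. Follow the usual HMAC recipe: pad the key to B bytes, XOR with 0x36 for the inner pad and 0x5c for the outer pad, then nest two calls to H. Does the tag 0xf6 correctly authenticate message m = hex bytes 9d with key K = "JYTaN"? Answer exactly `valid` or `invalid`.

Key "JYTaN" = 4a 59 54 61 4e is 5 bytes ≤ B = 6; zero-pad to 6 bytes: K' = 4a 59 54 61 4e 00.
K' ⊕ ipad = 7c 6f 62 57 78 36; K' ⊕ opad = 16 05 08 3d 12 5c.
Inner hash: sum = 124+111+98+87+120+54+157 = 751; mod 256 = 239 → ef.
Outer hash (recomputed tag): sum = 22+5+8+61+18+92+239 = 445; mod 256 = 189 → bd.
Recomputed tag = bd; claimed = f6 → mismatch.

invalid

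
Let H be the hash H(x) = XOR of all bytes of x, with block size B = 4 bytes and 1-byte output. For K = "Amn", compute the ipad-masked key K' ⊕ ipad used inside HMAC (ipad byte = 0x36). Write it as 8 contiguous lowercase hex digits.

Key "Amn" = 41 6d 6e is 3 bytes ≤ B = 4; zero-pad to 4 bytes: K' = 41 6d 6e 00.
XOR each byte with 0x36: 41⊕36=77, 6d⊕36=5b, 6e⊕36=58, 00⊕36=36.

775b5836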